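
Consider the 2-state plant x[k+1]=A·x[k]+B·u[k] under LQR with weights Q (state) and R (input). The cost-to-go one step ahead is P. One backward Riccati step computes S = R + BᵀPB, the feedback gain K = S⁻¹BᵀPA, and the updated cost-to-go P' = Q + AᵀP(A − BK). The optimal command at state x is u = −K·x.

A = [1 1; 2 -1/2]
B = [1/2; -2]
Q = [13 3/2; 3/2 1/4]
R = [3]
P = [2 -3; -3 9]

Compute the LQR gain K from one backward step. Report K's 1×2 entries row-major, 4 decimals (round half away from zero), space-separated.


BᵀP = [7.0000 -19.5000]
S = R + BᵀPB = [3] + [42.5000] = [45.5000]
BᵀPA = [-32.0000 16.7500]
K = S⁻¹·BᵀPA = [-0.7033 0.3681]
A−BK = [1.3516 0.8159; 0.5934 0.2363]
AᵀP(A−BK) = [3.4945 0.2802; 0.2802 1.0838]
P' = Q + AᵀP(A−BK) = [16.4945 1.7802; 1.7802 1.3338]
tr(P') = 17.8283

-0.7033 0.3681


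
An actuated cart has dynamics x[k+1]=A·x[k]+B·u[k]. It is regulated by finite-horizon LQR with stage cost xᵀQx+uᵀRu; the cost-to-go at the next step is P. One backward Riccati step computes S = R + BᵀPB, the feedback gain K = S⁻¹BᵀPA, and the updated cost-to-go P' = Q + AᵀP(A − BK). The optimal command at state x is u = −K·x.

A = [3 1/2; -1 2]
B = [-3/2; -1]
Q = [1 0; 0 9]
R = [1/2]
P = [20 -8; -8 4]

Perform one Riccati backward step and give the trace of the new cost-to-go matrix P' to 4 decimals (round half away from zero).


31.2745

BᵀP = [-22.0000 8.0000]
S = R + BᵀPB = [1/2] + [25.0000] = [25.5000]
BᵀPA = [-74.0000 5.0000]
K = S⁻¹·BᵀPA = [-2.9020 0.1961]
A−BK = [-1.3529 0.7941; -3.9020 2.1961]
AᵀP(A−BK) = [17.2549 -7.4902; -7.4902 4.0196]
P' = Q + AᵀP(A−BK) = [18.2549 -7.4902; -7.4902 13.0196]
tr(P') = 31.2745


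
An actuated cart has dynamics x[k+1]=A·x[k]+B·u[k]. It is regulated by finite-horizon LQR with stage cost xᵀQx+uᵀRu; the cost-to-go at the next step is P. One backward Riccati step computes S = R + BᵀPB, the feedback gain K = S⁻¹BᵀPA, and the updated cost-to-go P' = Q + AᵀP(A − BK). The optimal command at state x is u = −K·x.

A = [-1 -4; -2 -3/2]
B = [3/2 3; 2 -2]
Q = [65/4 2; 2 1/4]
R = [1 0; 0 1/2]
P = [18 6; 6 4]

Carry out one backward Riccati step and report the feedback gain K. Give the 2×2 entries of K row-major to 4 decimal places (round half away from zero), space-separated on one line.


BᵀP = [39.0000 17.0000; 42.0000 10.0000]
S = R + BᵀPB = [1 0; 0 1/2] + [92.5000 83.0000; 83.0000 106.0000] = [93.5000 83.0000; 83.0000 106.5000]
BᵀPA = [-73.0000 -181.5000; -62.0000 -183.0000]
K = S⁻¹·BᵀPA = [-0.8565 -1.3493; 0.0854 -0.6667]
A−BK = [0.0287 0.0242; -0.1162 -0.1348]
AᵀP(A−BK) = [0.7661 1.1624; 1.1624 2.0870]
P' = Q + AᵀP(A−BK) = [17.0161 3.1624; 3.1624 2.3370]
tr(P') = 19.3532

-0.8565 -1.3493 0.0854 -0.6667


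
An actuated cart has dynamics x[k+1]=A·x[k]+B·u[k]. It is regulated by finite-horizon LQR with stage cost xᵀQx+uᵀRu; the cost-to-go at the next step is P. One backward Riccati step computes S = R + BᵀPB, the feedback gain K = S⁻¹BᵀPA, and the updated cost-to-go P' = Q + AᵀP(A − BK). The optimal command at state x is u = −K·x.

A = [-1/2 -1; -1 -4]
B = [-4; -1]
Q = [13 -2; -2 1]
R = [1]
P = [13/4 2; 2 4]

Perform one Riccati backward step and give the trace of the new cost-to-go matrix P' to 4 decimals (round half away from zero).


BᵀP = [-15.0000 -12.0000]
S = R + BᵀPB = [1] + [72.0000] = [73.0000]
BᵀPA = [19.5000 63.0000]
K = S⁻¹·BᵀPA = [0.2671 0.8630]
A−BK = [0.5685 2.4521; -0.7329 -3.1370]
AᵀP(A−BK) = [1.6036 6.7962; 6.7962 28.8801]
P' = Q + AᵀP(A−BK) = [14.6036 4.7962; 4.7962 29.8801]
tr(P') = 44.4837

44.4837


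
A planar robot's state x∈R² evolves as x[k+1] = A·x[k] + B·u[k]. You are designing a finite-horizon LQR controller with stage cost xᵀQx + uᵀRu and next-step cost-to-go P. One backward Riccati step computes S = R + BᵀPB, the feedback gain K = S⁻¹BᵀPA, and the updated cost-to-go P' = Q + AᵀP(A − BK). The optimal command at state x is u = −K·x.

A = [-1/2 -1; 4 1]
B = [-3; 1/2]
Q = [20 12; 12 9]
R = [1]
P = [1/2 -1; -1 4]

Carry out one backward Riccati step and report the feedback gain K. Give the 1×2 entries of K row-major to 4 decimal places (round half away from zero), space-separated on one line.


BᵀP = [-2.0000 5.0000]
S = R + BᵀPB = [1] + [8.5000] = [9.5000]
BᵀPA = [21.0000 7.0000]
K = S⁻¹·BᵀPA = [2.2105 0.7368]
A−BK = [6.1316 1.2105; 2.8947 0.6316]
AᵀP(A−BK) = [21.7039 5.2763; 5.2763 1.3421]
P' = Q + AᵀP(A−BK) = [41.7039 17.2763; 17.2763 10.3421]
tr(P') = 52.0461

2.2105 0.7368


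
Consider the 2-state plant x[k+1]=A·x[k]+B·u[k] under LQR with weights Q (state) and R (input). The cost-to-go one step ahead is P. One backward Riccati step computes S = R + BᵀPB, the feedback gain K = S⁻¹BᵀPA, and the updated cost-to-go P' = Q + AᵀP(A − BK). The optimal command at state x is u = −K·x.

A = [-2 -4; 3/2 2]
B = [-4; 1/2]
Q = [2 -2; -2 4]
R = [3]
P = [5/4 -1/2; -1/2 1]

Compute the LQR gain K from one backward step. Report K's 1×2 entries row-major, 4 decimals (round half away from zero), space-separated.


0.5644 1.0297

BᵀP = [-5.2500 2.5000]
S = R + BᵀPB = [3] + [22.2500] = [25.2500]
BᵀPA = [14.2500 26.0000]
K = S⁻¹·BᵀPA = [0.5644 1.0297]
A−BK = [0.2574 0.1188; 1.2178 1.4851]
AᵀP(A−BK) = [2.2079 3.3267; 3.3267 5.2277]
P' = Q + AᵀP(A−BK) = [4.2079 1.3267; 1.3267 9.2277]
tr(P') = 13.4356


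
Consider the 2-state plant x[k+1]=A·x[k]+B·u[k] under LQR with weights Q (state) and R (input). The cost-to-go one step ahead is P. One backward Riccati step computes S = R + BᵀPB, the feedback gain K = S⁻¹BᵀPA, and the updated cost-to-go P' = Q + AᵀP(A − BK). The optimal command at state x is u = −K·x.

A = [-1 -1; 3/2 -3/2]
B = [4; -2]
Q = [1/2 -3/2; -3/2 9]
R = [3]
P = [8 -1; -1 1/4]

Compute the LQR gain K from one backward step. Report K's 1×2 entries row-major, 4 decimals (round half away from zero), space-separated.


BᵀP = [34.0000 -4.5000]
S = R + BᵀPB = [3] + [145.0000] = [148.0000]
BᵀPA = [-40.7500 -27.2500]
K = S⁻¹·BᵀPA = [-0.2753 -0.1841]
A−BK = [0.1014 -0.2635; 0.9493 -1.8682]
AᵀP(A−BK) = [0.3425 -0.0655; -0.0655 0.5452]
P' = Q + AᵀP(A−BK) = [0.8425 -1.5655; -1.5655 9.5452]
tr(P') = 10.3877

-0.2753 -0.1841


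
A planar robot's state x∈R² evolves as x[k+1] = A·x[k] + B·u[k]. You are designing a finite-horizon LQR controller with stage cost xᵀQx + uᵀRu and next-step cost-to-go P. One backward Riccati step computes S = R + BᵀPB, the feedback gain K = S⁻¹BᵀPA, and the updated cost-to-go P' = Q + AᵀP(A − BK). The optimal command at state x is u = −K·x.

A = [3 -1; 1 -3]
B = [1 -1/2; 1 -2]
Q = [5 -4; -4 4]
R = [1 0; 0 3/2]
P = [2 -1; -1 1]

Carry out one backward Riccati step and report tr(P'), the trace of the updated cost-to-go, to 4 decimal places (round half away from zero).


17.9677

BᵀP = [1.0000 0.0000; 1.0000 -1.5000]
S = R + BᵀPB = [1 0; 0 3/2] + [1.0000 -0.5000; -0.5000 2.5000] = [2.0000 -0.5000; -0.5000 4.0000]
BᵀPA = [3.0000 -1.0000; 1.5000 3.5000]
K = S⁻¹·BᵀPA = [1.6452 -0.2903; 0.5806 0.8387]
A−BK = [1.6452 -0.2903; 0.5161 -1.0323]
AᵀP(A−BK) = [7.1935 0.6129; 0.6129 1.7742]
P' = Q + AᵀP(A−BK) = [12.1935 -3.3871; -3.3871 5.7742]
tr(P') = 17.9677


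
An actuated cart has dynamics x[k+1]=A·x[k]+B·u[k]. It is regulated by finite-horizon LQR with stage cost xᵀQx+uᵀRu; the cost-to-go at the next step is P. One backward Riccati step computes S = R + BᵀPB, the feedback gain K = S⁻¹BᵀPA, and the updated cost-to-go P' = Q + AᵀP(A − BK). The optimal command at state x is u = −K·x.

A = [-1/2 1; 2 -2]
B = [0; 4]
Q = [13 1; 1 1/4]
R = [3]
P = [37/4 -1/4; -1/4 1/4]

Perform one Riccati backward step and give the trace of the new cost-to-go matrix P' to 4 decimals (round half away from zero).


26.1339

BᵀP = [-1.0000 1.0000]
S = R + BᵀPB = [3] + [4.0000] = [7.0000]
BᵀPA = [2.5000 -3.0000]
K = S⁻¹·BᵀPA = [0.3571 -0.4286]
A−BK = [-0.5000 1.0000; 0.5714 -0.2857]
AᵀP(A−BK) = [2.9196 -5.3036; -5.3036 9.9643]
P' = Q + AᵀP(A−BK) = [15.9196 -4.3036; -4.3036 10.2143]
tr(P') = 26.1339


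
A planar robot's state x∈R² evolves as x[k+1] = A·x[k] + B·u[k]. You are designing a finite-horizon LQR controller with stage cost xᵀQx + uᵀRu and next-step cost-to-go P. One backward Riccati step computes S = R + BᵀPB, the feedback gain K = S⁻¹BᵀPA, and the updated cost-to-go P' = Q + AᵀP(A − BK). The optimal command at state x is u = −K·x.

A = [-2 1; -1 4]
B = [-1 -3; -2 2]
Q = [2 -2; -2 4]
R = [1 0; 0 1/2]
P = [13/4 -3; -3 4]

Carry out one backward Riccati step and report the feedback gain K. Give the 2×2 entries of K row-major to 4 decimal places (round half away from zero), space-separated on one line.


BᵀP = [2.7500 -5.0000; -15.7500 17.0000]
S = R + BᵀPB = [1 0; 0 1/2] + [7.2500 -18.2500; -18.2500 81.2500] = [8.2500 -18.2500; -18.2500 81.7500]
BᵀPA = [-0.5000 -17.2500; 14.5000 52.2500]
K = S⁻¹·BᵀPA = [0.6554 -1.3376; 0.3237 0.3405]
A−BK = [-0.3735 0.6840; -0.3365 0.6437]
AᵀP(A−BK) = [0.6342 -1.1066; -1.1066 2.3834]
P' = Q + AᵀP(A−BK) = [2.6342 -3.1066; -3.1066 6.3834]
tr(P') = 9.0176

0.6554 -1.3376 0.3237 0.3405


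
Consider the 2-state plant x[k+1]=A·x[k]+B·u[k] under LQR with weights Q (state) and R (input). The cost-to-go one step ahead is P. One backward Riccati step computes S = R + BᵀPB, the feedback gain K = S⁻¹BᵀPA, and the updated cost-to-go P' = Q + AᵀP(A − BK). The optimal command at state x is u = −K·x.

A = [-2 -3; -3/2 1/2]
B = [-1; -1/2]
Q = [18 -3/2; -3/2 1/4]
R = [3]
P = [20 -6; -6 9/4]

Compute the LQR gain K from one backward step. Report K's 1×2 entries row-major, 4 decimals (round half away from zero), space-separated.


BᵀP = [-17.0000 4.8750]
S = R + BᵀPB = [3] + [14.5625] = [17.5625]
BᵀPA = [26.6875 53.4375]
K = S⁻¹·BᵀPA = [1.5196 3.0427]
A−BK = [-0.4804 0.0427; -0.7402 2.0214]
AᵀP(A−BK) = [8.5089 16.1103; 16.1103 35.9680]
P' = Q + AᵀP(A−BK) = [26.5089 14.6103; 14.6103 36.2180]
tr(P') = 62.7269

1.5196 3.0427


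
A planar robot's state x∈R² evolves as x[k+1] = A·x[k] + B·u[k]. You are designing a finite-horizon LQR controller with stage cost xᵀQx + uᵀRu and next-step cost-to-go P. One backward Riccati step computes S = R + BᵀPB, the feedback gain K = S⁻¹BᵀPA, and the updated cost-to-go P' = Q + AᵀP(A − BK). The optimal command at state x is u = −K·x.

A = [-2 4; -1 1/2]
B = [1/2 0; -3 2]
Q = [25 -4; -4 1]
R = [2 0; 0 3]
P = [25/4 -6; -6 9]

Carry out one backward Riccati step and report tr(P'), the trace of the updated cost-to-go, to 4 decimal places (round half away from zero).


64.6372

BᵀP = [21.1250 -30.0000; -12.0000 18.0000]
S = R + BᵀPB = [2 0; 0 3] + [100.5625 -60.0000; -60.0000 36.0000] = [102.5625 -60.0000; -60.0000 39.0000]
BᵀPA = [-12.2500 69.5000; 6.0000 -39.0000]
K = S⁻¹·BᵀPA = [-0.2944 0.9264; -0.2991 0.4252]
A−BK = [-1.8528 3.5368; -1.2850 2.4287]
AᵀP(A−BK) = [8.1880 -15.7030; -15.7030 30.4492]
P' = Q + AᵀP(A−BK) = [33.1880 -19.7030; -19.7030 31.4492]
tr(P') = 64.6372


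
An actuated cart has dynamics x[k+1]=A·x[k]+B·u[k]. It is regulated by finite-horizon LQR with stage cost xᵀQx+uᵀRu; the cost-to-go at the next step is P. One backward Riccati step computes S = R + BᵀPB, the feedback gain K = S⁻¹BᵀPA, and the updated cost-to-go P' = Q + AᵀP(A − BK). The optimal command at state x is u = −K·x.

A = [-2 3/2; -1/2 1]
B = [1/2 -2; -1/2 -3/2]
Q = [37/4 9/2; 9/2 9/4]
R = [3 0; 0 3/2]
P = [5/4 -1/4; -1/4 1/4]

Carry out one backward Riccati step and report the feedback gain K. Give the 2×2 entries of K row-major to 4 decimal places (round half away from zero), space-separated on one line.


-0.1614 0.0781 0.7202 -0.5348

BᵀP = [0.7500 -0.2500; -2.1250 0.1250]
S = R + BᵀPB = [3 0; 0 3/2] + [0.5000 -1.1250; -1.1250 4.0625] = [3.5000 -1.1250; -1.1250 5.5625]
BᵀPA = [-1.3750 0.8750; 4.1875 -3.0625]
K = S⁻¹·BᵀPA = [-0.1614 0.0781; 0.7202 -0.5348]
A−BK = [-0.4790 0.3914; 0.4996 0.2369]
AᵀP(A−BK) = [1.3249 -0.8408; -0.8408 0.6064]
P' = Q + AᵀP(A−BK) = [10.5749 3.6592; 3.6592 2.8564]
tr(P') = 13.4313


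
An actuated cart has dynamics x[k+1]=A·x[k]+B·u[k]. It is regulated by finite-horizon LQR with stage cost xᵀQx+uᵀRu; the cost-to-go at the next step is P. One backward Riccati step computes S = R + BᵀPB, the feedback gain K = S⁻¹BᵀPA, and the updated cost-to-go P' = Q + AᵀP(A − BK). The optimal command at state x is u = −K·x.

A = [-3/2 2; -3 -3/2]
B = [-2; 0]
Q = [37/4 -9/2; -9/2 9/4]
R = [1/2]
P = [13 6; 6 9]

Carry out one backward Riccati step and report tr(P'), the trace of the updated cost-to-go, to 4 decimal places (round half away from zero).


BᵀP = [-26.0000 -12.0000]
S = R + BᵀPB = [1/2] + [52.0000] = [52.5000]
BᵀPA = [75.0000 -34.0000]
K = S⁻¹·BᵀPA = [1.4286 -0.6476]
A−BK = [1.3571 0.7048; -3.0000 -1.5000]
AᵀP(A−BK) = [57.1071 27.5714; 27.5714 14.2310]
P' = Q + AᵀP(A−BK) = [66.3571 23.0714; 23.0714 16.4810]
tr(P') = 82.8381

82.8381


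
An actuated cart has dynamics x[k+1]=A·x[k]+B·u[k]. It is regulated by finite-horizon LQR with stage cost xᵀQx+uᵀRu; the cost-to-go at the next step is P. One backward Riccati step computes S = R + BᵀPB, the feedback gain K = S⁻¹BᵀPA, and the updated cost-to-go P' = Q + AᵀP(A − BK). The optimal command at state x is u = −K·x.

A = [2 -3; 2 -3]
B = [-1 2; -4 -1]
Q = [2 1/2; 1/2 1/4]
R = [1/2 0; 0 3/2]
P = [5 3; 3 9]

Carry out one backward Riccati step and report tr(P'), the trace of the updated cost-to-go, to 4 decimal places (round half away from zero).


4.9563

BᵀP = [-17.0000 -39.0000; 7.0000 -3.0000]
S = R + BᵀPB = [1/2 0; 0 3/2] + [173.0000 5.0000; 5.0000 17.0000] = [173.5000 5.0000; 5.0000 18.5000]
BᵀPA = [-112.0000 168.0000; 8.0000 -12.0000]
K = S⁻¹·BᵀPA = [-0.6632 0.9947; 0.6117 -0.9175]
A−BK = [0.1135 -0.1703; -0.0410 0.0615]
AᵀP(A−BK) = [0.8327 -1.2491; -1.2491 1.8736]
P' = Q + AᵀP(A−BK) = [2.8327 -0.7491; -0.7491 2.1236]
tr(P') = 4.9563


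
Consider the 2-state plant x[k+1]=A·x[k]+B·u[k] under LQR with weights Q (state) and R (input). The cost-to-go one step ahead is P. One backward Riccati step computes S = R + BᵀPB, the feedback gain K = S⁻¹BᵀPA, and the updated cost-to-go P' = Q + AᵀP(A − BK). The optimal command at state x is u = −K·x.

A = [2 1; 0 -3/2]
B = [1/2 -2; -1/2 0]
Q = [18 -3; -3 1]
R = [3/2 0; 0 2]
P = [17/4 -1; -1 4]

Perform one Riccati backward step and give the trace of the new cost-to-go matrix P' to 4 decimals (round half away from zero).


BᵀP = [2.6250 -2.5000; -8.5000 2.0000]
S = R + BᵀPB = [3/2 0; 0 2] + [2.5625 -5.2500; -5.2500 17.0000] = [4.0625 -5.2500; -5.2500 19.0000]
BᵀPA = [5.2500 6.3750; -17.0000 -11.5000]
K = S⁻¹·BᵀPA = [0.2116 1.2242; -0.8363 -0.2670]
A−BK = [0.2217 -0.1461; 0.1058 -0.8879]
AᵀP(A−BK) = [1.6725 0.5340; 0.5340 5.3753]
P' = Q + AᵀP(A−BK) = [19.6725 -2.4660; -2.4660 6.3753]
tr(P') = 26.0479

26.0479


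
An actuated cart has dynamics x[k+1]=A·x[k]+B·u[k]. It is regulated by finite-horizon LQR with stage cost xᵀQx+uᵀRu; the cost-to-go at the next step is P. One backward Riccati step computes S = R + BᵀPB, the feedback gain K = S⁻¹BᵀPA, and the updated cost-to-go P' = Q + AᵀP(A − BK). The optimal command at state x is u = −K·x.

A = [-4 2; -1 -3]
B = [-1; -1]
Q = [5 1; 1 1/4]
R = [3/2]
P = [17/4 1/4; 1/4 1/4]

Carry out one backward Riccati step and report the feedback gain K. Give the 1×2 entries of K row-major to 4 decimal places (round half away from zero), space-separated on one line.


BᵀP = [-4.5000 -0.5000]
S = R + BᵀPB = [3/2] + [5.0000] = [6.5000]
BᵀPA = [18.5000 -7.5000]
K = S⁻¹·BᵀPA = [2.8462 -1.1538]
A−BK = [-1.1538 0.8462; 1.8462 -4.1538]
AᵀP(A−BK) = [17.5962 -9.4038; -9.4038 7.5962]
P' = Q + AᵀP(A−BK) = [22.5962 -8.4038; -8.4038 7.8462]
tr(P') = 30.4423

2.8462 -1.1538


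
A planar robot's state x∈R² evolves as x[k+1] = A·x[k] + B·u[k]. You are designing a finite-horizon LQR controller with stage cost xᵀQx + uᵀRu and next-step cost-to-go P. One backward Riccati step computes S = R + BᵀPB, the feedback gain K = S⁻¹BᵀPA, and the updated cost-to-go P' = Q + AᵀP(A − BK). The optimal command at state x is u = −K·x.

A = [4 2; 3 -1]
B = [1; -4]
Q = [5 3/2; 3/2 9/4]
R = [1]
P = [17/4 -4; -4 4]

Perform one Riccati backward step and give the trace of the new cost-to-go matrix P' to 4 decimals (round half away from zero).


11.7438

BᵀP = [20.2500 -20.0000]
S = R + BᵀPB = [1] + [100.2500] = [101.2500]
BᵀPA = [21.0000 60.5000]
K = S⁻¹·BᵀPA = [0.2074 0.5975]
A−BK = [3.7926 1.4025; 3.8296 1.3901]
AᵀP(A−BK) = [3.6444 1.4519; 1.4519 0.8494]
P' = Q + AᵀP(A−BK) = [8.6444 2.9519; 2.9519 3.0994]
tr(P') = 11.7438


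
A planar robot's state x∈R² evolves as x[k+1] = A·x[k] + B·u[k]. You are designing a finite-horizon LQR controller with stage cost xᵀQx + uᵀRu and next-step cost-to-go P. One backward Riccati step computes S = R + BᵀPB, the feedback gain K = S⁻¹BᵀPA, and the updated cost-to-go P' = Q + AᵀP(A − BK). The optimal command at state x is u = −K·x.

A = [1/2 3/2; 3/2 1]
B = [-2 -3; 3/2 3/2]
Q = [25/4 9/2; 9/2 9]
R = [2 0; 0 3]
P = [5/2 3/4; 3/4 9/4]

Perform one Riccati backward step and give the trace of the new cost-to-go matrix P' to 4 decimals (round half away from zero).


27.9030

BᵀP = [-3.8750 1.8750; -6.3750 1.1250]
S = R + BᵀPB = [2 0; 0 3] + [10.5625 14.4375; 14.4375 20.8125] = [12.5625 14.4375; 14.4375 23.8125]
BᵀPA = [0.8750 -3.9375; -1.5000 -8.4375]
K = S⁻¹·BᵀPA = [0.4685 0.3093; -0.3470 -0.5419]
A−BK = [0.3959 0.4930; 1.3178 1.3488]
AᵀP(A−BK) = [5.8820 6.2291; 6.2291 6.7709]
P' = Q + AᵀP(A−BK) = [12.1320 10.7291; 10.7291 15.7709]
tr(P') = 27.9030


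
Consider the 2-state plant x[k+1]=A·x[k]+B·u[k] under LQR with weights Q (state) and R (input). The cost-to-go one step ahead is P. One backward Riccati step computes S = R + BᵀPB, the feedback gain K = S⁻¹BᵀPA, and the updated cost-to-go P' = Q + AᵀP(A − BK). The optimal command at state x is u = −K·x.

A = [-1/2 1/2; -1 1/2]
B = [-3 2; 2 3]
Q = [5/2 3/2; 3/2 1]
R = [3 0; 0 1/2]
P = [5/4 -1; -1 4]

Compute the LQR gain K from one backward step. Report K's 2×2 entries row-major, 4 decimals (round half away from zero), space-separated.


-0.0383 -0.0315 -0.3026 0.1840

BᵀP = [-5.7500 11.0000; -0.5000 10.0000]
S = R + BᵀPB = [3 0; 0 1/2] + [39.2500 21.5000; 21.5000 29.0000] = [42.2500 21.5000; 21.5000 29.5000]
BᵀPA = [-8.1250 2.6250; -9.7500 4.7500]
K = S⁻¹·BᵀPA = [-0.0383 -0.0315; -0.3026 0.1840]
A−BK = [-0.0099 0.0376; -0.0156 0.0111]
AᵀP(A−BK) = [0.0510 -0.0247; -0.0247 0.0213]
P' = Q + AᵀP(A−BK) = [2.5510 1.4753; 1.4753 1.0213]
tr(P') = 3.5723


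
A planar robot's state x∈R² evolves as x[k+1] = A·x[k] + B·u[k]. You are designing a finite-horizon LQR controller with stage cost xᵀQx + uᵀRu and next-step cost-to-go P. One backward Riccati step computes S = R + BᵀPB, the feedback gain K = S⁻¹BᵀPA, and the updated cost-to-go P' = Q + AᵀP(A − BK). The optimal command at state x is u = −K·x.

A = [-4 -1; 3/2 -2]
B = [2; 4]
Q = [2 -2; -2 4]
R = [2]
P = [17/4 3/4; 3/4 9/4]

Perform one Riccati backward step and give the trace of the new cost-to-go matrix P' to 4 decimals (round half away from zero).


56.8899

BᵀP = [11.5000 10.5000]
S = R + BᵀPB = [2] + [65.0000] = [67.0000]
BᵀPA = [-30.2500 -32.5000]
K = S⁻¹·BᵀPA = [-0.4515 -0.4851]
A−BK = [-3.0970 -0.0299; 3.3060 -0.0597]
AᵀP(A−BK) = [50.4049 0.4515; 0.4515 0.4851]
P' = Q + AᵀP(A−BK) = [52.4049 -1.5485; -1.5485 4.4851]
tr(P') = 56.8899


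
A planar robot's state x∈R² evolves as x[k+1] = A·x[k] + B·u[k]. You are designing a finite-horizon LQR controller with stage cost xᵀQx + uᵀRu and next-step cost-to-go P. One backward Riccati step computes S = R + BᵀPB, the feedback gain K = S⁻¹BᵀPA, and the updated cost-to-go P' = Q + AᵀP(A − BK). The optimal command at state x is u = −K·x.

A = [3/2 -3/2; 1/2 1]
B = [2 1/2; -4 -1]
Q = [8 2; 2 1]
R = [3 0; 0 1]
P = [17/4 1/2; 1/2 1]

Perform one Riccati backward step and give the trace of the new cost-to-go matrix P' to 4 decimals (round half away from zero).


20.2467

BᵀP = [6.5000 -3.0000; 1.6250 -0.7500]
S = R + BᵀPB = [3 0; 0 1] + [25.0000 6.2500; 6.2500 1.5625] = [28.0000 6.2500; 6.2500 2.5625]
BᵀPA = [8.2500 -12.7500; 2.0625 -3.1875]
K = S⁻¹·BᵀPA = [0.2524 -0.3901; 0.1893 -0.2925]
A−BK = [0.9006 -0.5736; 1.6989 -0.8528]
AᵀP(A−BK) = [8.0899 -4.8662; -4.8662 3.1568]
P' = Q + AᵀP(A−BK) = [16.0899 -2.8662; -2.8662 4.1568]
tr(P') = 20.2467


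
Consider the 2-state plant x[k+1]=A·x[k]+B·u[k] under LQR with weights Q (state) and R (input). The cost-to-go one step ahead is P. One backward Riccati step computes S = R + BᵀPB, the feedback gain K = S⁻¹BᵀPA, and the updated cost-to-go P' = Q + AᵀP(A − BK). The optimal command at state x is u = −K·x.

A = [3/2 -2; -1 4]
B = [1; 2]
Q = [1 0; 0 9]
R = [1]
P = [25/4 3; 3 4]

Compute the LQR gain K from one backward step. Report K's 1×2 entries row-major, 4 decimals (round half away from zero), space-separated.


0.2092 0.5532

BᵀP = [12.2500 11.0000]
S = R + BᵀPB = [1] + [34.2500] = [35.2500]
BᵀPA = [7.3750 19.5000]
K = S⁻¹·BᵀPA = [0.2092 0.5532]
A−BK = [1.2908 -2.5532; -1.4184 2.8936]
AᵀP(A−BK) = [7.5195 -14.8298; -14.8298 30.2128]
P' = Q + AᵀP(A−BK) = [8.5195 -14.8298; -14.8298 39.2128]
tr(P') = 47.7323


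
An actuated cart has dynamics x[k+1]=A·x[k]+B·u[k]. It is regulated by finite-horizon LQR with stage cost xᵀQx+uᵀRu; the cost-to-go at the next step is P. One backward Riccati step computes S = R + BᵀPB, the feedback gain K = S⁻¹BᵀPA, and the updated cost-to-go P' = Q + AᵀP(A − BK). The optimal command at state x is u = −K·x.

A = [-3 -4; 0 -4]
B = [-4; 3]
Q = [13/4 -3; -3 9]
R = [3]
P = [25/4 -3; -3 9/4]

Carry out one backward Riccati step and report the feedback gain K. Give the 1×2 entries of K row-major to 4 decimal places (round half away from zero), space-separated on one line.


BᵀP = [-34.0000 18.7500]
S = R + BᵀPB = [3] + [192.2500] = [195.2500]
BᵀPA = [102.0000 61.0000]
K = S⁻¹·BᵀPA = [0.5224 0.3124]
A−BK = [-0.9104 -2.7503; -1.5672 -4.9373]
AᵀP(A−BK) = [2.9645 7.1332; 7.1332 20.9424]
P' = Q + AᵀP(A−BK) = [6.2145 4.1332; 4.1332 29.9424]
tr(P') = 36.1569

0.5224 0.3124


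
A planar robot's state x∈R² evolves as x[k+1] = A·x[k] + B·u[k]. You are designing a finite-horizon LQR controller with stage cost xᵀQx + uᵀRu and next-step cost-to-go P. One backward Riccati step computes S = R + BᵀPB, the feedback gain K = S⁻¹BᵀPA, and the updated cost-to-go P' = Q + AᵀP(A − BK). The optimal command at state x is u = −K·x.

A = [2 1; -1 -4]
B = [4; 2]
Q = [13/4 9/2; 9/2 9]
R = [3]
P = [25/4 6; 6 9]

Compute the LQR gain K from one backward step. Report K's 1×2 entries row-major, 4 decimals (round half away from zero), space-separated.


BᵀP = [37.0000 42.0000]
S = R + BᵀPB = [3] + [232.0000] = [235.0000]
BᵀPA = [32.0000 -131.0000]
K = S⁻¹·BᵀPA = [0.1362 -0.5574]
A−BK = [1.4553 3.2298; -1.2723 -2.8851]
AᵀP(A−BK) = [5.6426 12.3383; 12.3383 29.2245]
P' = Q + AᵀP(A−BK) = [8.8926 16.8383; 16.8383 38.2245]
tr(P') = 47.1170

0.1362 -0.5574


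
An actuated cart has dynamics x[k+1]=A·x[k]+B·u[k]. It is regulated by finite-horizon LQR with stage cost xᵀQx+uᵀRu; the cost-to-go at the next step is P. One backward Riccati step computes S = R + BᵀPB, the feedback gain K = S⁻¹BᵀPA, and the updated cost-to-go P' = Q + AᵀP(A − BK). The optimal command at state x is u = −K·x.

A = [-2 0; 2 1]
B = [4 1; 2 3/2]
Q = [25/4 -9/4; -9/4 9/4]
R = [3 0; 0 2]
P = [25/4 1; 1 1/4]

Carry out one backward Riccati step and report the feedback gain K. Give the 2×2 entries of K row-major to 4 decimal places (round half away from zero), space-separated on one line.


-0.3636 0.0242 -0.0404 0.0471

BᵀP = [27.0000 4.5000; 7.7500 1.3750]
S = R + BᵀPB = [3 0; 0 2] + [117.0000 33.7500; 33.7500 9.8125] = [120.0000 33.7500; 33.7500 11.8125]
BᵀPA = [-45.0000 4.5000; -12.7500 1.3750]
K = S⁻¹·BᵀPA = [-0.3636 0.0242; -0.0404 0.0471]
A−BK = [-0.5051 -0.1441; 2.7879 0.8808]
AᵀP(A−BK) = [1.1212 0.1919; 0.1919 0.0761]
P' = Q + AᵀP(A−BK) = [7.3712 -2.0581; -2.0581 2.3261]
tr(P') = 9.6973


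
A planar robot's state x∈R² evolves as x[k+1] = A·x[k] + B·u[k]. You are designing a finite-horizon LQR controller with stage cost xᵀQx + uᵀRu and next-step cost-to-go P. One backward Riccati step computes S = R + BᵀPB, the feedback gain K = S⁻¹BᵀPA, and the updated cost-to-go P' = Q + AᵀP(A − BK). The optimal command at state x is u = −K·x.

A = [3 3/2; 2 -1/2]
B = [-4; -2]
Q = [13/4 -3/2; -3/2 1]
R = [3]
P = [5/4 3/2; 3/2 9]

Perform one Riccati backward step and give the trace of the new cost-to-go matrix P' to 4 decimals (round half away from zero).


9.8547

BᵀP = [-8.0000 -24.0000]
S = R + BᵀPB = [3] + [80.0000] = [83.0000]
BᵀPA = [-72.0000 0.0000]
K = S⁻¹·BᵀPA = [-0.8675 0.0000]
A−BK = [-0.4699 1.5000; 0.2651 -0.5000]
AᵀP(A−BK) = [2.7922 -1.1250; -1.1250 2.8125]
P' = Q + AᵀP(A−BK) = [6.0422 -2.6250; -2.6250 3.8125]
tr(P') = 9.8547


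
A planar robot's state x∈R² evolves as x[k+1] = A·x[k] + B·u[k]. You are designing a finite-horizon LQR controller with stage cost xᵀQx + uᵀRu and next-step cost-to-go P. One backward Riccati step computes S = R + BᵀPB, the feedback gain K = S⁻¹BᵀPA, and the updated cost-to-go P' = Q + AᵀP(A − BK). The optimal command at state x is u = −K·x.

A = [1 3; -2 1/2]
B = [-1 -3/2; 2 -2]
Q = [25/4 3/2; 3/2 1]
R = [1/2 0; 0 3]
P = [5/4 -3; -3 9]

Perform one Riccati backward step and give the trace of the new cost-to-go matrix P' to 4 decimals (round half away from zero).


BᵀP = [-7.2500 21.0000; 4.1250 -13.5000]
S = R + BᵀPB = [1/2 0; 0 3] + [49.2500 -31.1250; -31.1250 20.8125] = [49.7500 -31.1250; -31.1250 23.8125]
BᵀPA = [-49.2500 -11.2500; 31.1250 5.6250]
K = S⁻¹·BᵀPA = [-0.9449 -0.4299; 0.0721 -0.3257]
A−BK = [0.1633 2.0816; 0.0339 0.7084]
AᵀP(A−BK) = [0.4724 0.2149; 0.2149 1.4958]
P' = Q + AᵀP(A−BK) = [6.7224 1.7149; 1.7149 2.4958]
tr(P') = 9.2182

9.2182


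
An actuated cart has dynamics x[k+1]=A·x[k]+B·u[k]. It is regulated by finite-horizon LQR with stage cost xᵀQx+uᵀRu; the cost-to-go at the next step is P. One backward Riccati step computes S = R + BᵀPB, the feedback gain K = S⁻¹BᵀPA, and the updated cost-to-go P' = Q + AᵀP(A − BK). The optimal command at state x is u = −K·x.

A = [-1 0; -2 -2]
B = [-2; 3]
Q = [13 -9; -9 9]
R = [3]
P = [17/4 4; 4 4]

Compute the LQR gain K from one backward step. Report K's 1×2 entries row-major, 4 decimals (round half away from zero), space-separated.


BᵀP = [3.5000 4.0000]
S = R + BᵀPB = [3] + [5.0000] = [8.0000]
BᵀPA = [-11.5000 -8.0000]
K = S⁻¹·BᵀPA = [-1.4375 -1.0000]
A−BK = [-3.8750 -2.0000; 2.3125 1.0000]
AᵀP(A−BK) = [19.7188 12.5000; 12.5000 8.0000]
P' = Q + AᵀP(A−BK) = [32.7188 3.5000; 3.5000 17.0000]
tr(P') = 49.7188

-1.4375 -1.0000


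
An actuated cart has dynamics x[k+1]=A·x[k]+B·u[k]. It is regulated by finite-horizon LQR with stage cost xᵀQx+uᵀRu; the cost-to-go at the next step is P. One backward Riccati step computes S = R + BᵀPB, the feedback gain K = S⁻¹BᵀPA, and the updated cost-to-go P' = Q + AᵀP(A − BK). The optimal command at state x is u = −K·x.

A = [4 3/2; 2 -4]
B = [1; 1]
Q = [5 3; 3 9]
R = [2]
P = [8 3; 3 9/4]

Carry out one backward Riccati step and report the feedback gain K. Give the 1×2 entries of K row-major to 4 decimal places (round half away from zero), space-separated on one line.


BᵀP = [11.0000 5.2500]
S = R + BᵀPB = [2] + [16.2500] = [18.2500]
BᵀPA = [54.5000 -4.5000]
K = S⁻¹·BᵀPA = [2.9863 -0.2466]
A−BK = [1.0137 1.7466; -0.9863 -3.7534]
AᵀP(A−BK) = [22.2466 4.4384; 4.4384 16.8904]
P' = Q + AᵀP(A−BK) = [27.2466 7.4384; 7.4384 25.8904]
tr(P') = 53.1370

2.9863 -0.2466


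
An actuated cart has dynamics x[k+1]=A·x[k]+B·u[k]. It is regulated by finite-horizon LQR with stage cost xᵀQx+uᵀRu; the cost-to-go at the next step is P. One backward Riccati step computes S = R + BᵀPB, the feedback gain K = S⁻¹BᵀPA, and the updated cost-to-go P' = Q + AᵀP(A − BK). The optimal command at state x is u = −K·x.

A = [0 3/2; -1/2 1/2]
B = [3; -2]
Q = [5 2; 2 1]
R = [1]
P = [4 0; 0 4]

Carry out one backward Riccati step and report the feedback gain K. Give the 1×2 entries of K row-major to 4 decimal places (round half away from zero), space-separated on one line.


0.0755 0.2642

BᵀP = [12.0000 -8.0000]
S = R + BᵀPB = [1] + [52.0000] = [53.0000]
BᵀPA = [4.0000 14.0000]
K = S⁻¹·BᵀPA = [0.0755 0.2642]
A−BK = [-0.2264 0.7075; -0.3491 1.0283]
AᵀP(A−BK) = [0.6981 -2.0566; -2.0566 6.3019]
P' = Q + AᵀP(A−BK) = [5.6981 -0.0566; -0.0566 7.3019]
tr(P') = 13.0000


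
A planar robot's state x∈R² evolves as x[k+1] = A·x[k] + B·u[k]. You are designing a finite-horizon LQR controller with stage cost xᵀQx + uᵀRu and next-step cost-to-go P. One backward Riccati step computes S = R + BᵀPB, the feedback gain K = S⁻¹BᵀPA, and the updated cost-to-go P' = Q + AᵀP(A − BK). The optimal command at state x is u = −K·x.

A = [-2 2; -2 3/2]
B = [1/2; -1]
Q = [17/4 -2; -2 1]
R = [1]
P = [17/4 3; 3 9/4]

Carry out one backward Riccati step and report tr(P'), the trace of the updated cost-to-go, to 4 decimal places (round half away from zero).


80.9673

BᵀP = [-0.8750 -0.7500]
S = R + BᵀPB = [1] + [0.3125] = [1.3125]
BᵀPA = [3.2500 -2.8750]
K = S⁻¹·BᵀPA = [2.4762 -2.1905]
A−BK = [-3.2381 3.0952; 0.4762 -0.6905]
AᵀP(A−BK) = [41.9524 -37.6310; -37.6310 33.7649]
P' = Q + AᵀP(A−BK) = [46.2024 -39.6310; -39.6310 34.7649]
tr(P') = 80.9673


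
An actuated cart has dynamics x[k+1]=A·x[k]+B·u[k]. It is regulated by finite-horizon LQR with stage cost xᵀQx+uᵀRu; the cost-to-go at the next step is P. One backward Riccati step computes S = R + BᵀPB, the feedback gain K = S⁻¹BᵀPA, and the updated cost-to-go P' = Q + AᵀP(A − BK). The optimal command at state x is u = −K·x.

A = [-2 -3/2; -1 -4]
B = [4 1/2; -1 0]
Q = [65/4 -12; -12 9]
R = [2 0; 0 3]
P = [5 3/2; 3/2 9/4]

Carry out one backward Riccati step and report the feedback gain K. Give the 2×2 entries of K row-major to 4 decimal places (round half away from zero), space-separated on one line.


-0.5418 -0.5384 -0.1738 -0.4165

BᵀP = [18.5000 3.7500; 2.5000 0.7500]
S = R + BᵀPB = [2 0; 0 3] + [70.2500 9.2500; 9.2500 1.2500] = [72.2500 9.2500; 9.2500 4.2500]
BᵀPA = [-40.7500 -42.7500; -5.7500 -6.7500]
K = S⁻¹·BᵀPA = [-0.5418 -0.5384; -0.1738 -0.4165]
A−BK = [0.2540 0.8617; -1.5418 -4.5384]
AᵀP(A−BK) = [5.1738 13.9165; 13.9165 39.4233]
P' = Q + AᵀP(A−BK) = [21.4238 1.9165; 1.9165 48.4233]
tr(P') = 69.8471


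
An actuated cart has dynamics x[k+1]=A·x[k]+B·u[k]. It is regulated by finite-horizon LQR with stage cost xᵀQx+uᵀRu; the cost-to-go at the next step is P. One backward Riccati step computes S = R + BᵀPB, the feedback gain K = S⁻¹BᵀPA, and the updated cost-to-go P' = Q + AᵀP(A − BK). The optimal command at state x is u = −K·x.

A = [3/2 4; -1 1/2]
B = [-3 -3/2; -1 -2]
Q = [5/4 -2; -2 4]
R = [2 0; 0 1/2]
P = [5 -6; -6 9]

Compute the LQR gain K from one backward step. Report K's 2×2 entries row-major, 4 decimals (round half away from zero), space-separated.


BᵀP = [-9.0000 9.0000; 4.5000 -9.0000]
S = R + BᵀPB = [2 0; 0 1/2] + [18.0000 -4.5000; -4.5000 11.2500] = [20.0000 -4.5000; -4.5000 11.7500]
BᵀPA = [-22.5000 -31.5000; 15.7500 13.5000]
K = S⁻¹·BᵀPA = [-0.9010 -1.4406; 0.9953 0.5972]
A−BK = [0.2899 0.5739; 0.0896 0.2538]
AᵀP(A−BK) = [2.2998 3.1799; 3.1799 4.8079]
P' = Q + AᵀP(A−BK) = [3.5498 1.1799; 1.1799 8.8079]
tr(P') = 12.3577

-0.9010 -1.4406 0.9953 0.5972


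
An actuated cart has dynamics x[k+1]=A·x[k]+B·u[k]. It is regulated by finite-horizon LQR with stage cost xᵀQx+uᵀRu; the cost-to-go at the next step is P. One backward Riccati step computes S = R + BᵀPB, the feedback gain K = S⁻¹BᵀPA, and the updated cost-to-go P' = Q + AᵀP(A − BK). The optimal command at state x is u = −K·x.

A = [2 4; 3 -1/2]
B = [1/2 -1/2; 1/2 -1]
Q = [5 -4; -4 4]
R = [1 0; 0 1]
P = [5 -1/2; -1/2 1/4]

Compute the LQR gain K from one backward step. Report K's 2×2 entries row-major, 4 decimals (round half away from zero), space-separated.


BᵀP = [2.2500 -0.1250; -2.0000 0.0000]
S = R + BᵀPB = [1 0; 0 1] + [1.0625 -1.0000; -1.0000 1.0000] = [2.0625 -1.0000; -1.0000 2.0000]
BᵀPA = [4.1250 9.0625; -4.0000 -8.0000]
K = S⁻¹·BᵀPA = [1.3600 3.2400; -1.3200 -2.3800]
A−BK = [0.6600 1.1900; 1.0000 -4.5000]
AᵀP(A−BK) = [5.3600 11.2400; 11.2400 33.6600]
P' = Q + AᵀP(A−BK) = [10.3600 7.2400; 7.2400 37.6600]
tr(P') = 48.0200

1.3600 3.2400 -1.3200 -2.3800


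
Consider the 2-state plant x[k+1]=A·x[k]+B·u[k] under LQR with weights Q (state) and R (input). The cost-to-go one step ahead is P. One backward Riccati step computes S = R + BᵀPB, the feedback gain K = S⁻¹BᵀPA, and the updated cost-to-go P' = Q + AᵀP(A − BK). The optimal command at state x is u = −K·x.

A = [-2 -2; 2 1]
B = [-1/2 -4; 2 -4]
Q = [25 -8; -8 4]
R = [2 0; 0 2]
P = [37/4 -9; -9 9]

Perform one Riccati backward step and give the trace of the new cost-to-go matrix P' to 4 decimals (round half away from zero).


BᵀP = [-22.6250 22.5000; -1.0000 0.0000]
S = R + BᵀPB = [2 0; 0 2] + [56.3125 0.5000; 0.5000 4.0000] = [58.3125 0.5000; 0.5000 6.0000]
BᵀPA = [90.2500 67.7500; 2.0000 2.0000]
K = S⁻¹·BᵀPA = [1.5459 1.1598; 0.2045 0.2367]
A−BK = [-0.4090 -0.4734; -0.2739 -0.3729]
AᵀP(A−BK) = [5.0697 3.8534; 3.8534 2.9492]
P' = Q + AᵀP(A−BK) = [30.0697 -4.1466; -4.1466 6.9492]
tr(P') = 37.0189

37.0189


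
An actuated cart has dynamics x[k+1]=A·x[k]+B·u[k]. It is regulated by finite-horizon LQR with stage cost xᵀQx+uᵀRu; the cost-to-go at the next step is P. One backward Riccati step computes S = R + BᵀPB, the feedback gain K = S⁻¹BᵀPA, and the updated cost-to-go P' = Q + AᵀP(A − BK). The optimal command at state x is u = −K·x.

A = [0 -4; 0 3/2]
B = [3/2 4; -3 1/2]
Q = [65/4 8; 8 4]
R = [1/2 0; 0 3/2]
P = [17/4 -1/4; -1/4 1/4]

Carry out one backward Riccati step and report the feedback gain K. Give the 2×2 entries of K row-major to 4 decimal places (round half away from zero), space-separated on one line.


0.0000 -0.6758 0.0000 -0.7283

BᵀP = [7.1250 -1.1250; 16.8750 -0.8750]
S = R + BᵀPB = [1/2 0; 0 3/2] + [14.0625 27.9375; 27.9375 67.0625] = [14.5625 27.9375; 27.9375 68.5625]
BᵀPA = [0.0000 -30.1875; 0.0000 -68.8125]
K = S⁻¹·BᵀPA = [0.0000 -0.6758; 0.0000 -0.7283]
A−BK = [0.0000 -0.0732; 0.0000 -0.1632]
AᵀP(A−BK) = [0.0000 0.0000; 0.0000 1.0474]
P' = Q + AᵀP(A−BK) = [16.2500 8.0000; 8.0000 5.0474]
tr(P') = 21.2974


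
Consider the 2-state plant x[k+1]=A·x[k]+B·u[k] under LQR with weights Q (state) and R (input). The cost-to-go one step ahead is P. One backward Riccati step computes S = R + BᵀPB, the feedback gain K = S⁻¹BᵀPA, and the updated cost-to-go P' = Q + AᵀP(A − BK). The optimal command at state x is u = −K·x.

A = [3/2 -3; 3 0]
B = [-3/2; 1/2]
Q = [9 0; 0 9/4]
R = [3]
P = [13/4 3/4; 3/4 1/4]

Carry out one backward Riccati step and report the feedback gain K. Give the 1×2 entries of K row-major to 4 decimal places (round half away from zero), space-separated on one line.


BᵀP = [-4.5000 -1.0000]
S = R + BᵀPB = [3] + [6.2500] = [9.2500]
BᵀPA = [-9.7500 13.5000]
K = S⁻¹·BᵀPA = [-1.0541 1.4595]
A−BK = [-0.0811 -0.8108; 3.5270 -0.7297]
AᵀP(A−BK) = [6.0355 -7.1453; -7.1453 9.5473]
P' = Q + AᵀP(A−BK) = [15.0355 -7.1453; -7.1453 11.7973]
tr(P') = 26.8328

-1.0541 1.4595


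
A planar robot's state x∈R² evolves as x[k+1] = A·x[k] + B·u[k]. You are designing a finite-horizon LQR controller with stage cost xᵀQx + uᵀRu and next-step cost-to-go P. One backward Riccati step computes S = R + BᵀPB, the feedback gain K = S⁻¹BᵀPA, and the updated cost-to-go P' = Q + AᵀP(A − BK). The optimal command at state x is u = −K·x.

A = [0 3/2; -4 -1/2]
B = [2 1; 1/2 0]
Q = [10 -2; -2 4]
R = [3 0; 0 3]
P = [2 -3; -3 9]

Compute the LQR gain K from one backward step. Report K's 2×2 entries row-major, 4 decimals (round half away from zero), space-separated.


0.0000 0.3750 2.4000 0.7125

BᵀP = [2.5000 -1.5000; 2.0000 -3.0000]
S = R + BᵀPB = [3 0; 0 3] + [4.2500 2.5000; 2.5000 2.0000] = [7.2500 2.5000; 2.5000 5.0000]
BᵀPA = [6.0000 4.5000; 12.0000 4.5000]
K = S⁻¹·BᵀPA = [0.0000 0.3750; 2.4000 0.7125]
A−BK = [-2.4000 0.0375; -4.0000 -0.6875]
AᵀP(A−BK) = [115.2000 25.2000; 25.2000 6.3563]
P' = Q + AᵀP(A−BK) = [125.2000 23.2000; 23.2000 10.3563]
tr(P') = 135.5563


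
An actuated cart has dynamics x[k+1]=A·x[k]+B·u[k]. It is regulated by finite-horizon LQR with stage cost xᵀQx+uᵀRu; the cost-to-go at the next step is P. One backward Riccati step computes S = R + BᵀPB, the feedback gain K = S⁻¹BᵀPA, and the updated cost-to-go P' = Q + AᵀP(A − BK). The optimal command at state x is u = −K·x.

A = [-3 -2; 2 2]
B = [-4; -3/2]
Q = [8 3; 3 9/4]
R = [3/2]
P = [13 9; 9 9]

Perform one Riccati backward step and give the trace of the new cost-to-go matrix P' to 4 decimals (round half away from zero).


BᵀP = [-65.5000 -49.5000]
S = R + BᵀPB = [3/2] + [336.2500] = [337.7500]
BᵀPA = [97.5000 32.0000]
K = S⁻¹·BᵀPA = [0.2887 0.0947]
A−BK = [-1.8453 -1.6210; 2.4330 2.1421]
AᵀP(A−BK) = [16.8542 14.7624; 14.7624 12.9682]
P' = Q + AᵀP(A−BK) = [24.8542 17.7624; 17.7624 15.2182]
tr(P') = 40.0724

40.0724


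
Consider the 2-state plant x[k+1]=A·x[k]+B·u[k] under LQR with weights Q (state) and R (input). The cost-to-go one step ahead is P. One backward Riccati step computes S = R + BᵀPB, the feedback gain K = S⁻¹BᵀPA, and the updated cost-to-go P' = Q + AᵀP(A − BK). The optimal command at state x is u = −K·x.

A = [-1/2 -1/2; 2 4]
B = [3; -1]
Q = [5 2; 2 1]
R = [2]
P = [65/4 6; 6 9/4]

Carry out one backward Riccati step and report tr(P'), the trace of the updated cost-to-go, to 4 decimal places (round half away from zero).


BᵀP = [42.7500 15.7500]
S = R + BᵀPB = [2] + [112.5000] = [114.5000]
BᵀPA = [10.1250 41.6250]
K = S⁻¹·BᵀPA = [0.0884 0.3635]
A−BK = [-0.7653 -1.5906; 2.0884 4.3635]
AᵀP(A−BK) = [0.1672 0.3817; 0.3817 0.9303]
P' = Q + AᵀP(A−BK) = [5.1672 2.3817; 2.3817 1.9303]
tr(P') = 7.0974

7.0974


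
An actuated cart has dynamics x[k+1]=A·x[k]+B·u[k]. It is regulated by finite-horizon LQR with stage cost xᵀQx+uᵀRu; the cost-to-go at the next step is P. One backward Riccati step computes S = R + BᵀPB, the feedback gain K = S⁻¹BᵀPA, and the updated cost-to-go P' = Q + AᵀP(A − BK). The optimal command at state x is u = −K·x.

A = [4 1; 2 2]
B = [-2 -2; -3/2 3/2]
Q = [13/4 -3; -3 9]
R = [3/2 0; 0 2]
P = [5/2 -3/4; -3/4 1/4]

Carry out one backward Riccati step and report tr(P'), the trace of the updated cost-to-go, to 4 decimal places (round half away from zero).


14.8018

BᵀP = [-3.8750 1.1250; -6.1250 1.8750]
S = R + BᵀPB = [3/2 0; 0 2] + [6.0625 9.4375; 9.4375 15.0625] = [7.5625 9.4375; 9.4375 17.0625]
BᵀPA = [-13.2500 -1.6250; -20.7500 -2.3750]
K = S⁻¹·BᵀPA = [-0.7568 -0.1329; -0.7975 -0.0657]
A−BK = [0.8913 0.6028; 2.0610 1.8991]
AᵀP(A−BK) = [2.4238 0.3761; 0.3761 0.1280]
P' = Q + AᵀP(A−BK) = [5.6738 -2.6239; -2.6239 9.1280]
tr(P') = 14.8018


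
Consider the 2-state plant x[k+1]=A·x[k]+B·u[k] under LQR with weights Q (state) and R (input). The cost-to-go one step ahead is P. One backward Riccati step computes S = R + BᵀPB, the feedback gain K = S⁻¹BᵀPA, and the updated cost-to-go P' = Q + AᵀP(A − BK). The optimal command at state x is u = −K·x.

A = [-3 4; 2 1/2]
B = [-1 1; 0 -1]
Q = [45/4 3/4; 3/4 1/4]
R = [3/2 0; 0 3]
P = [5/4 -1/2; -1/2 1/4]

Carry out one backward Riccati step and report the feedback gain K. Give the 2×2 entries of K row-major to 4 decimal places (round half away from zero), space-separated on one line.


BᵀP = [-1.2500 0.5000; 1.7500 -0.7500]
S = R + BᵀPB = [3/2 0; 0 3] + [1.2500 -1.7500; -1.7500 2.5000] = [2.7500 -1.7500; -1.7500 5.5000]
BᵀPA = [4.7500 -4.7500; -6.7500 6.6250]
K = S⁻¹·BᵀPA = [1.1865 -1.2047; -0.8497 0.8212]
A−BK = [-0.9637 1.9741; 1.1503 1.3212]
AᵀP(A−BK) = [6.8782 -6.7345; -6.7345 6.8996]
P' = Q + AᵀP(A−BK) = [18.1282 -5.9845; -5.9845 7.1496]
tr(P') = 25.2778

1.1865 -1.2047 -0.8497 0.8212
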